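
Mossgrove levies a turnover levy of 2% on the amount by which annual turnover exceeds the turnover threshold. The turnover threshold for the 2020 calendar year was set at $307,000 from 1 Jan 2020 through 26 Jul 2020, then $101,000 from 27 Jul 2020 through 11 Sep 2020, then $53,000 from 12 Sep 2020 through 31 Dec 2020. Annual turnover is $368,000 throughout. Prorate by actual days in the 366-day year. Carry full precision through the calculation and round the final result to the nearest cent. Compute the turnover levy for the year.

$3,289.73

1 Jan – 26 Jul 2020: 208 days, exemption $307,000 → ($368,000 − $307,000) × 2% × 208/366 = $693.3333
27 Jul – 11 Sep 2020: 47 days, exemption $101,000 → ($368,000 − $101,000) × 2% × 47/366 = $685.7377
12 Sep – 31 Dec 2020: 111 days, exemption $53,000 → ($368,000 − $53,000) × 2% × 111/366 = $1,910.6557
Total = $3,289.7268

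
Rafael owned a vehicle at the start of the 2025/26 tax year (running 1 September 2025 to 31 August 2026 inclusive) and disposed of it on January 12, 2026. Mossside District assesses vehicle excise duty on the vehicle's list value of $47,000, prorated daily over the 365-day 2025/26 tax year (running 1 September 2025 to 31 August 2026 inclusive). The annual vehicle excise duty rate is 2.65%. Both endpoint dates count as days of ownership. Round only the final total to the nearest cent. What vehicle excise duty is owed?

$457.25

Days held (September 1, 2025 – January 12, 2026): 134 out of 365
Tax = $47,000 × 2.65% × 134/365 = $457.2521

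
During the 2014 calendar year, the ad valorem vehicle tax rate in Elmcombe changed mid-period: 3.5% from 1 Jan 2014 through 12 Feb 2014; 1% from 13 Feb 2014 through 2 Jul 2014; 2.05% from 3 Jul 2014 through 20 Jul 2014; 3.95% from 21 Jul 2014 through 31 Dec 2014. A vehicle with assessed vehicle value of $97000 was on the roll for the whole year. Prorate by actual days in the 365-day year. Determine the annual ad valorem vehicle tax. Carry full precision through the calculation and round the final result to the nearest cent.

1 Jan – 12 Feb 2014: 43 days at 3.5% → $97000 × 3.5% × 43/365 = $399.9589
13 Feb – 2 Jul 2014: 140 days at 1% → $97000 × 1% × 140/365 = $372.0548
3 Jul – 20 Jul 2014: 18 days at 2.05% → $97000 × 2.05% × 18/365 = $98.0630
21 Jul – 31 Dec 2014: 164 days at 3.95% → $97000 × 3.95% × 164/365 = $1721.5507
Total = $2591.6274

$2591.63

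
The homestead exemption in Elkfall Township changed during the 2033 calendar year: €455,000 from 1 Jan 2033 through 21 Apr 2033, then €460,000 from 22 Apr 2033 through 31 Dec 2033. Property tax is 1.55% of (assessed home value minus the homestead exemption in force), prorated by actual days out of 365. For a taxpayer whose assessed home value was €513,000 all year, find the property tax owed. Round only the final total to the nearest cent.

€845.07

1 Jan – 21 Apr 2033: 111 days, exemption €455,000 → (€513,000 − €455,000) × 1.55% × 111/365 = €273.3945
22 Apr – 31 Dec 2033: 254 days, exemption €460,000 → (€513,000 − €460,000) × 1.55% × 254/365 = €571.6740
Total = €845.0685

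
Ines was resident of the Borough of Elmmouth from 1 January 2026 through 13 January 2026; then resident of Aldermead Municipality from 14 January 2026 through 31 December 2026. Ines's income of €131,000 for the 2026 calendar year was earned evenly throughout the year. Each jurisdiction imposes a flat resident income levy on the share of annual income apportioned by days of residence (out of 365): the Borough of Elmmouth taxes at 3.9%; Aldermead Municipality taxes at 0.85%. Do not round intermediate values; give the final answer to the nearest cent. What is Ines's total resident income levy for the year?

€1,255.81

The Borough of Elmmouth, 1 January – 13 January 2026: 13 days → €131,000 × 3.9% × 13/365 = €181.9644
Aldermead Municipality, 14 January – 31 December 2026: 352 days → €131,000 × 0.85% × 352/365 = €1,073.8411
Total = €1,255.8055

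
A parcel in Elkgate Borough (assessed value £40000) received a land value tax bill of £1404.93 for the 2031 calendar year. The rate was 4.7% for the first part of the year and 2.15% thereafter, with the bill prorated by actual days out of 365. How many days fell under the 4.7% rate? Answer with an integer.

Let d = days at the first rate; then 365 − d days at the second rate.
£40000 × [4.7%·d + 2.15%·(365−d)] / 365 = £1404.93
Solving gives d = 195, so the new rate took effect on 15 July 2031.

195 days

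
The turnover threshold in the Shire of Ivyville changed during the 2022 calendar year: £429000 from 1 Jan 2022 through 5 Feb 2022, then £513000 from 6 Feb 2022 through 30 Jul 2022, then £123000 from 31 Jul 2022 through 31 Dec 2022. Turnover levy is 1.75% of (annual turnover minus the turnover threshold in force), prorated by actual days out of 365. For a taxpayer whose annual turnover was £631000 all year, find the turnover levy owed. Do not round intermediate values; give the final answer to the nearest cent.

1 Jan – 5 Feb 2022: 36 days, exemption £429000 → (£631000 − £429000) × 1.75% × 36/365 = £348.6575
6 Feb – 30 Jul 2022: 175 days, exemption £513000 → (£631000 − £513000) × 1.75% × 175/365 = £990.0685
31 Jul – 31 Dec 2022: 154 days, exemption £123000 → (£631000 − £123000) × 1.75% × 154/365 = £3750.8493
Total = £5089.5753

£5089.58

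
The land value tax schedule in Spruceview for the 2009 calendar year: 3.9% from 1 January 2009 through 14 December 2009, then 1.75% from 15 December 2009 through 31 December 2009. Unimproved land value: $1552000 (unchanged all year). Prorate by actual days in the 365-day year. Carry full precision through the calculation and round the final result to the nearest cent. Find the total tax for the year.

$58973.87

1 January – 14 December 2009: 348 days at 3.9% → $1552000 × 3.9% × 348/365 = $57708.8877
15 December – 31 December 2009: 17 days at 1.75% → $1552000 × 1.75% × 17/365 = $1264.9863
Total = $58973.8740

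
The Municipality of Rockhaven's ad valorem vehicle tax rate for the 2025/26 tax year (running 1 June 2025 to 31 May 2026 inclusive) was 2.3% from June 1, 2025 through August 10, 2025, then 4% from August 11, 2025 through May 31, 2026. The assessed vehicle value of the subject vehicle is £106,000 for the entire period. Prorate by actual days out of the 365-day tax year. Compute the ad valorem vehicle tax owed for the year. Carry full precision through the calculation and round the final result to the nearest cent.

June 1 – August 10, 2025: 71 days at 2.3% → £106,000 × 2.3% × 71/365 = £474.2411
August 11, 2025 – May 31, 2026: 294 days at 4% → £106,000 × 4% × 294/365 = £3,415.2329
Total = £3,889.4740

£3,889.47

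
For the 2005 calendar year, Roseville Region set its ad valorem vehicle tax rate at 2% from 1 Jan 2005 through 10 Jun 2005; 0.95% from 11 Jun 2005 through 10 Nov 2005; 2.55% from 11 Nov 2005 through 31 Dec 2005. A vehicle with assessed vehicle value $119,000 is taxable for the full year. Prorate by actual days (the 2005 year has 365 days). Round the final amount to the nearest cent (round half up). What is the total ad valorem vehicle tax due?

$1,947.69

1 Jan – 10 Jun 2005: 161 days at 2% → $119,000 × 2% × 161/365 = $1,049.8082
11 Jun – 10 Nov 2005: 153 days at 0.95% → $119,000 × 0.95% × 153/365 = $473.8808
11 Nov – 31 Dec 2005: 51 days at 2.55% → $119,000 × 2.55% × 51/365 = $423.9986
Total = $1,947.6877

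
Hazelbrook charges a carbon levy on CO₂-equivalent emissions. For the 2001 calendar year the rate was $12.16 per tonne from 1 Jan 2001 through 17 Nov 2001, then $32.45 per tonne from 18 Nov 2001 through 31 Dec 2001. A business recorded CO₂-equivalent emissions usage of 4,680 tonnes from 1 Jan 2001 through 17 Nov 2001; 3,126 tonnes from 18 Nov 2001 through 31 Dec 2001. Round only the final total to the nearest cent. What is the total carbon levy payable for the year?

1 Jan – 17 Nov 2001: 4,680 tonnes at $12.16/tonne → $56908.80
18 Nov – 31 Dec 2001: 3,126 tonnes at $32.45/tonne → $101438.70

$158347.50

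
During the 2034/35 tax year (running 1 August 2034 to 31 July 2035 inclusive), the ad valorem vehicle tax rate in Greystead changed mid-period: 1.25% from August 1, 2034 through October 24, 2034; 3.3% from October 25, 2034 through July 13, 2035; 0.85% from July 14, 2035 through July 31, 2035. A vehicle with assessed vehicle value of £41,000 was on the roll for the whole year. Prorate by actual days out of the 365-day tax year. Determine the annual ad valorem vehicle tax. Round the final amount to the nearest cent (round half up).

August 1 – October 24, 2034: 85 days at 1.25% → £41,000 × 1.25% × 85/365 = £119.3493
October 25, 2034 – July 13, 2035: 262 days at 3.3% → £41,000 × 3.3% × 262/365 = £971.1945
July 14 – July 31, 2035: 18 days at 0.85% → £41,000 × 0.85% × 18/365 = £17.1863
Total = £1,107.7301

£1,107.73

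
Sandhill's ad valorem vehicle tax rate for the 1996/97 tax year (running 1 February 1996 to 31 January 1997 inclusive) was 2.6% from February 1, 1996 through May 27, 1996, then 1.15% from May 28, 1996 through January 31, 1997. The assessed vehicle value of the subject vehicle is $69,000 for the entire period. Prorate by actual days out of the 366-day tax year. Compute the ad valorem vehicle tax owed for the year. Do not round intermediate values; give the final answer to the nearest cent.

February 1 – May 27, 1996: 117 days at 2.6% → $69,000 × 2.6% × 117/366 = $573.4918
May 28, 1996 – January 31, 1997: 249 days at 1.15% → $69,000 × 1.15% × 249/366 = $539.8402
Total = $1,113.3320

$1,113.33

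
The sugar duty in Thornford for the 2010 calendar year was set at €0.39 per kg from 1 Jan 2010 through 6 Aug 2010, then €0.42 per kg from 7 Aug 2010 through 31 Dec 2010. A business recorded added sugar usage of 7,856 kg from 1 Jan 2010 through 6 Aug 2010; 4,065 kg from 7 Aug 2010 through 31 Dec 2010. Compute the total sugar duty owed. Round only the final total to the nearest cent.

1 Jan – 6 Aug 2010: 7,856 kg at €0.39/kg → €3,063.84
7 Aug – 31 Dec 2010: 4,065 kg at €0.42/kg → €1,707.30

€4,771.14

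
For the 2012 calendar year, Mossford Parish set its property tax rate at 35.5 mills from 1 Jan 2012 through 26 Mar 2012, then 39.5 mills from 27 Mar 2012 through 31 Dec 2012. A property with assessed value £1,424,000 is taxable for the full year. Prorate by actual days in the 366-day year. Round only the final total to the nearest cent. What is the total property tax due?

1 Jan – 26 Mar 2012: 86 days at 35.5 mills → £1,424,000 × 3.55% × 86/366 = £11,878.3388
27 Mar – 31 Dec 2012: 280 days at 39.5 mills → £1,424,000 × 3.95% × 280/366 = £43,031.2568
Total = £54,909.5956

£54,909.60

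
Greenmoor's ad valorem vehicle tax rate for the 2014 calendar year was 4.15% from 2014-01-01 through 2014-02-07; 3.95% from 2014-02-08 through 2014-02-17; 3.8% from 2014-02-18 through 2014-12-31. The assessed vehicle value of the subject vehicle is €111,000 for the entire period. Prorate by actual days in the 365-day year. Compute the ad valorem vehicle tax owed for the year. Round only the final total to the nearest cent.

2014-01-01 to 2014-02-07: 38 days at 4.15% → €111,000 × 4.15% × 38/365 = €479.5808
2014-02-08 to 2014-02-17: 10 days at 3.95% → €111,000 × 3.95% × 10/365 = €120.1233
2014-02-18 to 2014-12-31: 317 days at 3.8% → €111,000 × 3.8% × 317/365 = €3,663.3041
Total = €4,263.0082

€4,263.01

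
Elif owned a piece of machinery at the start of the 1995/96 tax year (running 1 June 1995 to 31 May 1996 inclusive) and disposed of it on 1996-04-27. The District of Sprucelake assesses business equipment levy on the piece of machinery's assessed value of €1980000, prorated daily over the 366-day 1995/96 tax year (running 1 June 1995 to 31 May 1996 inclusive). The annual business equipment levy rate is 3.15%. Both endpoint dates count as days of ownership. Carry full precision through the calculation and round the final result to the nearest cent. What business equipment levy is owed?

€56576.07

Days held (1995-06-01 to 1996-04-27): 332 out of 366
Tax = €1980000 × 3.15% × 332/366 = €56576.0656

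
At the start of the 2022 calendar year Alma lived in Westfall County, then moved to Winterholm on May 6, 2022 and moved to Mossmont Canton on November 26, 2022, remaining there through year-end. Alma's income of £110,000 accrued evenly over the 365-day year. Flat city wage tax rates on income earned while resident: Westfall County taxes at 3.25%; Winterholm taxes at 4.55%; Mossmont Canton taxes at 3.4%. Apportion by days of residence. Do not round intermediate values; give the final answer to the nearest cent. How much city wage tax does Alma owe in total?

Westfall County, January 1 – May 5, 2022: 125 days → £110,000 × 3.25% × 125/365 = £1,224.3151
Winterholm, May 6 – November 25, 2022: 204 days → £110,000 × 4.55% × 204/365 = £2,797.3151
Mossmont Canton, November 26 – December 31, 2022: 36 days → £110,000 × 3.4% × 36/365 = £368.8767
Total = £4,390.5068

£4,390.51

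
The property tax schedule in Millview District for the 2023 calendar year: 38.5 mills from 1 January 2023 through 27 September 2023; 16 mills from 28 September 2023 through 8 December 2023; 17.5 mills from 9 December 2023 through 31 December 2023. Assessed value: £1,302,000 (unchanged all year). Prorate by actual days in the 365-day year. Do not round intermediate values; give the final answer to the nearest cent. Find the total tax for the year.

1 January – 27 September 2023: 270 days at 38.5 mills → £1,302,000 × 3.85% × 270/365 = £37,080.2466
28 September – 8 December 2023: 72 days at 16 mills → £1,302,000 × 1.6% × 72/365 = £4,109.3260
9 December – 31 December 2023: 23 days at 17.5 mills → £1,302,000 × 1.75% × 23/365 = £1,435.7671
Total = £42,625.3397

£42,625.34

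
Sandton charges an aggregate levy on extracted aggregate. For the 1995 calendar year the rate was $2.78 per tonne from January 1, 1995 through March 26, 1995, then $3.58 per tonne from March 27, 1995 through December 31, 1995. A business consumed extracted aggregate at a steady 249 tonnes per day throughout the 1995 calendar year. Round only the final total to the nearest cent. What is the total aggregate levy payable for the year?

January 1 – March 26, 1995: 85 days × 249 tonnes/day = 21,165 tonnes at $2.78/tonne → $58838.70
March 27 – December 31, 1995: 280 days × 249 tonnes/day = 69,720 tonnes at $3.58/tonne → $249597.60

$308436.30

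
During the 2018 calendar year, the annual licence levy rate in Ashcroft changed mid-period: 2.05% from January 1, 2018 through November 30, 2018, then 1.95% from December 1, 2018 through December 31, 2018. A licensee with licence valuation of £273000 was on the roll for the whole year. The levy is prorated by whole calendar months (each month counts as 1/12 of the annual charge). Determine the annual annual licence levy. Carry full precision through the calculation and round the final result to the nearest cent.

£5573.75

January 1 – November 30, 2018: 11 months at 2.05% → £273000 × 2.05% × 11/12 = £5130.1250
December 1 – December 31, 2018: 1 month at 1.95% → £273000 × 1.95% × 1/12 = £443.6250
Total = £5573.7500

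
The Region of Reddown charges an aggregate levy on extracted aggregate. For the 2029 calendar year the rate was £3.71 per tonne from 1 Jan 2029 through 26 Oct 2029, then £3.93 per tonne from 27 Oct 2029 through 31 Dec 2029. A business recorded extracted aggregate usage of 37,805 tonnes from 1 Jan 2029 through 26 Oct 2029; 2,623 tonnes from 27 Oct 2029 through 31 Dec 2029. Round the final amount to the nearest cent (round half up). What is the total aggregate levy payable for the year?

1 Jan – 26 Oct 2029: 37,805 tonnes at £3.71/tonne → £140256.55
27 Oct – 31 Dec 2029: 2,623 tonnes at £3.93/tonne → £10308.39

£150564.94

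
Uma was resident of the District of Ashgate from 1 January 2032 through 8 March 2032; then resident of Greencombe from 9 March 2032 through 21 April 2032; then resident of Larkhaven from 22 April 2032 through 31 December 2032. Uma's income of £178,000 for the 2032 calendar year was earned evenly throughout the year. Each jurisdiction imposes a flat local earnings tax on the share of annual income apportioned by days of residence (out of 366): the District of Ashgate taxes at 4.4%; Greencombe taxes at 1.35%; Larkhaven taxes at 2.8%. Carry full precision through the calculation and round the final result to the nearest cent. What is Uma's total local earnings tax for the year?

The District of Ashgate, 1 January – 8 March 2032: 68 days → £178,000 × 4.4% × 68/366 = £1,455.1257
Greencombe, 9 March – 21 April 2032: 44 days → £178,000 × 1.35% × 44/366 = £288.8852
Larkhaven, 22 April – 31 December 2032: 254 days → £178,000 × 2.8% × 254/366 = £3,458.8415
Total = £5,202.8525

£5,202.85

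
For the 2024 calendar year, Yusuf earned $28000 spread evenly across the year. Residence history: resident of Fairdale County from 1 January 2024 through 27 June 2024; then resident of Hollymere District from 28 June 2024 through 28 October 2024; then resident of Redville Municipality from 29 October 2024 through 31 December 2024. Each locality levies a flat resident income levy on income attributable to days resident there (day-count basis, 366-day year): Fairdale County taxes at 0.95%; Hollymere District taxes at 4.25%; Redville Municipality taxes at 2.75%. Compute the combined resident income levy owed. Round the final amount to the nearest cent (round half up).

Fairdale County, 1 January – 27 June 2024: 179 days → $28000 × 0.95% × 179/366 = $130.0929
Hollymere District, 28 June – 28 October 2024: 123 days → $28000 × 4.25% × 123/366 = $399.9180
Redville Municipality, 29 October – 31 December 2024: 64 days → $28000 × 2.75% × 64/366 = $134.6448
Total = $664.6557

$664.66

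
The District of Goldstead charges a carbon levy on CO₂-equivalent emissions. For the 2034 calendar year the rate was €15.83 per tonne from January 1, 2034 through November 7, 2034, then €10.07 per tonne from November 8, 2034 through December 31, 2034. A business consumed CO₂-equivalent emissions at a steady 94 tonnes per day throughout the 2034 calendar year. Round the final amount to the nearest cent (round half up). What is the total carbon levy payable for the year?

€513,889.54

January 1 – November 7, 2034: 311 days × 94 tonnes/day = 29,234 tonnes at €15.83/tonne → €462,774.22
November 8 – December 31, 2034: 54 days × 94 tonnes/day = 5,076 tonnes at €10.07/tonne → €51,115.32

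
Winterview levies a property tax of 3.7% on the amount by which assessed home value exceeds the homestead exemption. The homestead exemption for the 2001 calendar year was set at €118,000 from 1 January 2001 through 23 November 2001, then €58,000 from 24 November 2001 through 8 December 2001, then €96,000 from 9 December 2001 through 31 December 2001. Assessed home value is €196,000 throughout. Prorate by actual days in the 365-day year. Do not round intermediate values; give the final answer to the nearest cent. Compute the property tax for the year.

€3,028.53

1 January – 23 November 2001: 327 days, exemption €118,000 → (€196,000 − €118,000) × 3.7% × 327/365 = €2,585.5397
24 November – 8 December 2001: 15 days, exemption €58,000 → (€196,000 − €58,000) × 3.7% × 15/365 = €209.8356
9 December – 31 December 2001: 23 days, exemption €96,000 → (€196,000 − €96,000) × 3.7% × 23/365 = €233.1507
Total = €3,028.5260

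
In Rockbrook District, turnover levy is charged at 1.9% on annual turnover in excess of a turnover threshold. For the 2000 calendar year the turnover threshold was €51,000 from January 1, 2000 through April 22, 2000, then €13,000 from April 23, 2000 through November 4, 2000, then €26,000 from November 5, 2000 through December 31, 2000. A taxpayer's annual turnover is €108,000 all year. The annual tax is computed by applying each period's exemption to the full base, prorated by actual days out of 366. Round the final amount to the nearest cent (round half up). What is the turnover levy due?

€1,543.62

January 1 – April 22, 2000: 113 days, exemption €51,000 → (€108,000 − €51,000) × 1.9% × 113/366 = €334.3689
April 23 – November 4, 2000: 196 days, exemption €13,000 → (€108,000 − €13,000) × 1.9% × 196/366 = €966.6120
November 5 – December 31, 2000: 57 days, exemption €26,000 → (€108,000 − €26,000) × 1.9% × 57/366 = €242.6393
Total = €1,543.6202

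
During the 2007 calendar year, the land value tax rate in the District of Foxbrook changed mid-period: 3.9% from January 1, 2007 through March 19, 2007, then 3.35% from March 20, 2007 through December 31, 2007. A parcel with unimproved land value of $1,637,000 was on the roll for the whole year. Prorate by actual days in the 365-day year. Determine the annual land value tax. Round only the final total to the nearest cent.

January 1 – March 19, 2007: 78 days at 3.9% → $1,637,000 × 3.9% × 78/365 = $13,643.1616
March 20 – December 31, 2007: 287 days at 3.35% → $1,637,000 × 3.35% × 287/365 = $43,120.3740
Total = $56,763.5356

$56,763.54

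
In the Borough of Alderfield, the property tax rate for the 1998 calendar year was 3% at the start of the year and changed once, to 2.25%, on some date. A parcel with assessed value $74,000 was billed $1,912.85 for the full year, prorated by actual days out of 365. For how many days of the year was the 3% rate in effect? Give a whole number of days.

Let d = days at the first rate; then 365 − d days at the second rate.
$74,000 × [3%·d + 2.25%·(365−d)] / 365 = $1,912.85
Solving gives d = 163, so the new rate took effect on June 13, 1998.

163 days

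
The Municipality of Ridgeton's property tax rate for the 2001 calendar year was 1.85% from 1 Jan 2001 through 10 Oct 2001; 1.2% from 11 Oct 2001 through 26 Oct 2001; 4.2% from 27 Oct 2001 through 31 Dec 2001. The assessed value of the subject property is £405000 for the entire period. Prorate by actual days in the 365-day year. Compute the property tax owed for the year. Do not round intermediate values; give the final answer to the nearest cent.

1 Jan – 10 Oct 2001: 283 days at 1.85% → £405000 × 1.85% × 283/365 = £5809.2534
11 Oct – 26 Oct 2001: 16 days at 1.2% → £405000 × 1.2% × 16/365 = £213.0411
27 Oct – 31 Dec 2001: 66 days at 4.2% → £405000 × 4.2% × 66/365 = £3075.7808
Total = £9098.0753

£9098.08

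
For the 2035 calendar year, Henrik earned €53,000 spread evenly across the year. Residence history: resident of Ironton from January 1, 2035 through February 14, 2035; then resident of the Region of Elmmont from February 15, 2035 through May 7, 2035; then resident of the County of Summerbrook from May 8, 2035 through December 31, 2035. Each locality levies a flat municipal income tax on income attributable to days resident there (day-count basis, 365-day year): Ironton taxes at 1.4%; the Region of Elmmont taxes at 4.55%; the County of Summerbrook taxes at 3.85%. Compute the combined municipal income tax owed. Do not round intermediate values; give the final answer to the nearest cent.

Ironton, January 1 – February 14, 2035: 45 days → €53,000 × 1.4% × 45/365 = €91.4795
The Region of Elmmont, February 15 – May 7, 2035: 82 days → €53,000 × 4.55% × 82/365 = €541.7616
The County of Summerbrook, May 8 – December 31, 2035: 238 days → €53,000 × 3.85% × 238/365 = €1,330.5178
Total = €1,963.7589

€1,963.76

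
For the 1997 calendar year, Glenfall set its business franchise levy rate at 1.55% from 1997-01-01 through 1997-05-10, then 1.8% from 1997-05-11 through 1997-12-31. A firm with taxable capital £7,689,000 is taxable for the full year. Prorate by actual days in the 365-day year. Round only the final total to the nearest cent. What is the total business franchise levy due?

£131,555.63

1997-01-01 to 1997-05-10: 130 days at 1.55% → £7,689,000 × 1.55% × 130/365 = £42,447.4932
1997-05-11 to 1997-12-31: 235 days at 1.8% → £7,689,000 × 1.8% × 235/365 = £89,108.1370
Total = £131,555.6301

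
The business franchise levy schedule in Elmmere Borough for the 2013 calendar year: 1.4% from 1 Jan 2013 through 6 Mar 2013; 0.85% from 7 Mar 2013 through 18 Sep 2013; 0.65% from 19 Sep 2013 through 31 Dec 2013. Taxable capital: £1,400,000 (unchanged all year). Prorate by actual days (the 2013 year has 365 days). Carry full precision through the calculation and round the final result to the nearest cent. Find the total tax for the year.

£12,473.42

1 Jan – 6 Mar 2013: 65 days at 1.4% → £1,400,000 × 1.4% × 65/365 = £3,490.4110
7 Mar – 18 Sep 2013: 196 days at 0.85% → £1,400,000 × 0.85% × 196/365 = £6,390.1370
19 Sep – 31 Dec 2013: 104 days at 0.65% → £1,400,000 × 0.65% × 104/365 = £2,592.8767
Total = £12,473.4247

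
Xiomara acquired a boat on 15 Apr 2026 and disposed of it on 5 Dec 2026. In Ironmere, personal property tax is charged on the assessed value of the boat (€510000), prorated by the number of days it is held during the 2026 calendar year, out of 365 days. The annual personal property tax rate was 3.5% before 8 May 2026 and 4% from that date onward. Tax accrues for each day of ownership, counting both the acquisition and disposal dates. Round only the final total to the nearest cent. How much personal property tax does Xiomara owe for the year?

15 Apr – 7 May 2026: 23 days at 3.5% → €510000 × 3.5% × 23/365 = €1124.7945
8 May – 5 Dec 2026: 212 days at 4% → €510000 × 4% × 212/365 = €11848.7671
Total = €12973.5616

€12973.56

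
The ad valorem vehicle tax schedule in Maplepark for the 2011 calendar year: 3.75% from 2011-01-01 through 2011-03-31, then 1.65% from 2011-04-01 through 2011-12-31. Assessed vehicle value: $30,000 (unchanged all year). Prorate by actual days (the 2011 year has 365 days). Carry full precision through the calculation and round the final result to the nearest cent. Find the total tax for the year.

$650.34

2011-01-01 to 2011-03-31: 90 days at 3.75% → $30,000 × 3.75% × 90/365 = $277.3973
2011-04-01 to 2011-12-31: 275 days at 1.65% → $30,000 × 1.65% × 275/365 = $372.9452
Total = $650.3425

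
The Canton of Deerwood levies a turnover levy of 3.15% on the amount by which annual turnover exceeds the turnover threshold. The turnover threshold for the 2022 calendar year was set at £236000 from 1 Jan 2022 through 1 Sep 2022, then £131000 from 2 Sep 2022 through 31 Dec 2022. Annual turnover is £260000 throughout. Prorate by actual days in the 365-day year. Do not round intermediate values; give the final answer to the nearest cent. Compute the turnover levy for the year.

£1852.46

1 Jan – 1 Sep 2022: 244 days, exemption £236000 → (£260000 − £236000) × 3.15% × 244/365 = £505.3808
2 Sep – 31 Dec 2022: 121 days, exemption £131000 → (£260000 − £131000) × 3.15% × 121/365 = £1347.0781
Total = £1852.4589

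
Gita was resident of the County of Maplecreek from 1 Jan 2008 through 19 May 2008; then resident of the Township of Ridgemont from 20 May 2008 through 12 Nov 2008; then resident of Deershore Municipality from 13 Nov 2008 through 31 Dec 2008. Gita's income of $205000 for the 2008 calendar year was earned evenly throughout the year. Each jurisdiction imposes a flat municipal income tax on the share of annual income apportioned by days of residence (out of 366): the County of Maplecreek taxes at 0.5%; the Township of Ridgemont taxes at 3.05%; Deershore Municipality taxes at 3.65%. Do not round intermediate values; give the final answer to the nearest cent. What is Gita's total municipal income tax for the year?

$4417.58

The County of Maplecreek, 1 Jan – 19 May 2008: 140 days → $205000 × 0.5% × 140/366 = $392.0765
The Township of Ridgemont, 20 May – 12 Nov 2008: 177 days → $205000 × 3.05% × 177/366 = $3023.7500
Deershore Municipality, 13 Nov – 31 Dec 2008: 49 days → $205000 × 3.65% × 49/366 = $1001.7555
Total = $4417.5820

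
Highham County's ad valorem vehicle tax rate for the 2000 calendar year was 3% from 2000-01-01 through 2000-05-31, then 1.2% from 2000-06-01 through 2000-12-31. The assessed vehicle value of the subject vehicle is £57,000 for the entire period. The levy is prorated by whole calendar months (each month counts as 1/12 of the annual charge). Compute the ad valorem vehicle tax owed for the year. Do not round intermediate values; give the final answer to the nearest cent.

2000-01-01 to 2000-05-31: 5 months at 3% → £57,000 × 3% × 5/12 = £712.5000
2000-06-01 to 2000-12-31: 7 months at 1.2% → £57,000 × 1.2% × 7/12 = £399.0000
Total = £1,111.5000

£1,111.50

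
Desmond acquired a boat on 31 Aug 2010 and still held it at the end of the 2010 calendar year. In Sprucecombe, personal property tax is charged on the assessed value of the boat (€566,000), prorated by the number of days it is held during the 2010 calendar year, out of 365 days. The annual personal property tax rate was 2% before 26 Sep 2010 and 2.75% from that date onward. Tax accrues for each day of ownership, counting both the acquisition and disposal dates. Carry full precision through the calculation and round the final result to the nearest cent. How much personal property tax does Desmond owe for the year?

31 Aug – 25 Sep 2010: 26 days at 2% → €566,000 × 2% × 26/365 = €806.3562
26 Sep – 31 Dec 2010: 97 days at 2.75% → €566,000 × 2.75% × 97/365 = €4,136.4521
Total = €4,942.8082

€4,942.81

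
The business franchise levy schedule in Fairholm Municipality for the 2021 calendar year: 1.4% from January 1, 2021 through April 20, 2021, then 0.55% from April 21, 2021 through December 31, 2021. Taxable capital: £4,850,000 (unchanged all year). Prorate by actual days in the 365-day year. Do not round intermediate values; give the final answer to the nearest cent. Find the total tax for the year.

£39,098.97

January 1 – April 20, 2021: 110 days at 1.4% → £4,850,000 × 1.4% × 110/365 = £20,463.0137
April 21 – December 31, 2021: 255 days at 0.55% → £4,850,000 × 0.55% × 255/365 = £18,635.9589
Total = £39,098.9726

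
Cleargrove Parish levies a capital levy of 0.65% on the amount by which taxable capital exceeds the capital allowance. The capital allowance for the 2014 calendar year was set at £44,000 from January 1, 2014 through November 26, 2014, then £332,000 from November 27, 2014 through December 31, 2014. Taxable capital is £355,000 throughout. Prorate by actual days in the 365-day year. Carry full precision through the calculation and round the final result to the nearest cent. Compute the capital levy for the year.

£1,841.99

January 1 – November 26, 2014: 330 days, exemption £44,000 → (£355,000 − £44,000) × 0.65% × 330/365 = £1,827.6575
November 27 – December 31, 2014: 35 days, exemption £332,000 → (£355,000 − £332,000) × 0.65% × 35/365 = £14.3356
Total = £1,841.9932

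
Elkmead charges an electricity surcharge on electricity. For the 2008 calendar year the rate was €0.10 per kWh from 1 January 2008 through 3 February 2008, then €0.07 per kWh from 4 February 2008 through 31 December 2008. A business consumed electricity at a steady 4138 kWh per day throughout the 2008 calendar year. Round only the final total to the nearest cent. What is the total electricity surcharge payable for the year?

€110,236.32

1 January – 3 February 2008: 34 days × 4138 kWh/day = 140,692 kWh at €0.10/kWh → €14,069.20
4 February – 31 December 2008: 332 days × 4138 kWh/day = 1,373,816 kWh at €0.07/kWh → €96,167.12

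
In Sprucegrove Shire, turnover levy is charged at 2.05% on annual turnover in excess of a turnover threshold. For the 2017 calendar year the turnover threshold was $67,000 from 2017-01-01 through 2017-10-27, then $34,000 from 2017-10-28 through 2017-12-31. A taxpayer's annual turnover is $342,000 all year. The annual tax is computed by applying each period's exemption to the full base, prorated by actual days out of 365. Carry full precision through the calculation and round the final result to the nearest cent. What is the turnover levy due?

$5,757.97

2017-01-01 to 2017-10-27: 300 days, exemption $67,000 → ($342,000 − $67,000) × 2.05% × 300/365 = $4,633.5616
2017-10-28 to 2017-12-31: 65 days, exemption $34,000 → ($342,000 − $34,000) × 2.05% × 65/365 = $1,124.4110
Total = $5,757.9726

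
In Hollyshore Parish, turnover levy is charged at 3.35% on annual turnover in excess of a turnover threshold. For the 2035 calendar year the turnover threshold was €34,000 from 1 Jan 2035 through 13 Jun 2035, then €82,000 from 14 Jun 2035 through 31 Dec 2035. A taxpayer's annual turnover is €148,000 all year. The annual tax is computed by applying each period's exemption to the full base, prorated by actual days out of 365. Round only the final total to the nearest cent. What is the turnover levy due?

€2,933.50

1 Jan – 13 Jun 2035: 164 days, exemption €34,000 → (€148,000 − €34,000) × 3.35% × 164/365 = €1,715.9342
14 Jun – 31 Dec 2035: 201 days, exemption €82,000 → (€148,000 − €82,000) × 3.35% × 201/365 = €1,217.5644
Total = €2,933.4986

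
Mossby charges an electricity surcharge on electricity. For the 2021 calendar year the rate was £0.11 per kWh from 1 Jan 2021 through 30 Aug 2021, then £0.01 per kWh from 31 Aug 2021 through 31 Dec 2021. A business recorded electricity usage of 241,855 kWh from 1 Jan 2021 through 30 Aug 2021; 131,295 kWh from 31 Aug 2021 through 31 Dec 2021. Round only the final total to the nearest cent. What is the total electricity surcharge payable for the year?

£27917.00

1 Jan – 30 Aug 2021: 241,855 kWh at £0.11/kWh → £26604.05
31 Aug – 31 Dec 2021: 131,295 kWh at £0.01/kWh → £1312.95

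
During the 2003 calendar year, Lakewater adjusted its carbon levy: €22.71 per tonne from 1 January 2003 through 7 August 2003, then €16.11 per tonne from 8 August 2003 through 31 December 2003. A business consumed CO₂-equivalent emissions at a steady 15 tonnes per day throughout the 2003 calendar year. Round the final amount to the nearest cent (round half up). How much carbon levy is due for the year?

€109,883.25

1 January – 7 August 2003: 219 days × 15 tonnes/day = 3,285 tonnes at €22.71/tonne → €74,602.35
8 August – 31 December 2003: 146 days × 15 tonnes/day = 2,190 tonnes at €16.11/tonne → €35,280.90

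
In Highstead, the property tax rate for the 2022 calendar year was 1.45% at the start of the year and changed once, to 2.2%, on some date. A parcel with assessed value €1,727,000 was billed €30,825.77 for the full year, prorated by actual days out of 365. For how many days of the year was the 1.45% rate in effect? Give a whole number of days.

202 days

Let d = days at the first rate; then 365 − d days at the second rate.
€1,727,000 × [1.45%·d + 2.2%·(365−d)] / 365 = €30,825.77
Solving gives d = 202, so the new rate took effect on 22 Jul 2022.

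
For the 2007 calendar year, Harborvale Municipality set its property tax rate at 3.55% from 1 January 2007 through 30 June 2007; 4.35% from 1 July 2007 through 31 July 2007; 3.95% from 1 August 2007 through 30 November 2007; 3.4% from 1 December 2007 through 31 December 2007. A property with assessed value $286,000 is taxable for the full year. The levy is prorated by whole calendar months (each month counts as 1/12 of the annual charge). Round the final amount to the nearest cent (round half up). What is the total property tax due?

$10,689.25

1 January – 30 June 2007: 6 months at 3.55% → $286,000 × 3.55% × 6/12 = $5,076.5000
1 July – 31 July 2007: 1 month at 4.35% → $286,000 × 4.35% × 1/12 = $1,036.7500
1 August – 30 November 2007: 4 months at 3.95% → $286,000 × 3.95% × 4/12 = $3,765.6667
1 December – 31 December 2007: 1 month at 3.4% → $286,000 × 3.4% × 1/12 = $810.3333
Total = $10,689.2500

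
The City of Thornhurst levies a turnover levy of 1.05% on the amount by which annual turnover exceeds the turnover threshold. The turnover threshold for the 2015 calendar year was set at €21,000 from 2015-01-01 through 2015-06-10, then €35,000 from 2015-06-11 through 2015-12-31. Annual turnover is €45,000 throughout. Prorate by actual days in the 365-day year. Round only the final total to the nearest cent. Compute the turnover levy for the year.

2015-01-01 to 2015-06-10: 161 days, exemption €21,000 → (€45,000 − €21,000) × 1.05% × 161/365 = €111.1562
2015-06-11 to 2015-12-31: 204 days, exemption €35,000 → (€45,000 − €35,000) × 1.05% × 204/365 = €58.6849
Total = €169.8411

€169.84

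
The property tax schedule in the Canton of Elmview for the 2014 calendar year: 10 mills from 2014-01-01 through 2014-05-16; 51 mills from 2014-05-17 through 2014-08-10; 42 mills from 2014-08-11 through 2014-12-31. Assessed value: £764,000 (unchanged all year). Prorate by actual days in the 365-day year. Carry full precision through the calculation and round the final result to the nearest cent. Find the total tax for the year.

2014-01-01 to 2014-05-16: 136 days at 10 mills → £764,000 × 1% × 136/365 = £2,846.6849
2014-05-17 to 2014-08-10: 86 days at 51 mills → £764,000 × 5.1% × 86/365 = £9,180.5589
2014-08-11 to 2014-12-31: 143 days at 42 mills → £764,000 × 4.2% × 143/365 = £12,571.4630
Total = £24,598.7068

£24,598.71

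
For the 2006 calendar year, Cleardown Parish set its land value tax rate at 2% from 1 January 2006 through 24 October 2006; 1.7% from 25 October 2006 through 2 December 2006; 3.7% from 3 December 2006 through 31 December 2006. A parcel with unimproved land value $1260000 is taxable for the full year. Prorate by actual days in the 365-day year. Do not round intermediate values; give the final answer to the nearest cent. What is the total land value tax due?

$26497.97

1 January – 24 October 2006: 297 days at 2% → $1260000 × 2% × 297/365 = $20505.2055
25 October – 2 December 2006: 39 days at 1.7% → $1260000 × 1.7% × 39/365 = $2288.7123
3 December – 31 December 2006: 29 days at 3.7% → $1260000 × 3.7% × 29/365 = $3704.0548
Total = $26497.9726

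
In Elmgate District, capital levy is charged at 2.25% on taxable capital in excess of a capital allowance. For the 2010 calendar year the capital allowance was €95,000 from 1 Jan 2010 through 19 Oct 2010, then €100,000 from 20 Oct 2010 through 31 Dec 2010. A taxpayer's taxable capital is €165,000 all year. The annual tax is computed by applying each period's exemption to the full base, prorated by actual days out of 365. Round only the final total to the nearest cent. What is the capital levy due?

€1,552.50

1 Jan – 19 Oct 2010: 292 days, exemption €95,000 → (€165,000 − €95,000) × 2.25% × 292/365 = €1,260.0000
20 Oct – 31 Dec 2010: 73 days, exemption €100,000 → (€165,000 − €100,000) × 2.25% × 73/365 = €292.5000
Total = €1,552.5000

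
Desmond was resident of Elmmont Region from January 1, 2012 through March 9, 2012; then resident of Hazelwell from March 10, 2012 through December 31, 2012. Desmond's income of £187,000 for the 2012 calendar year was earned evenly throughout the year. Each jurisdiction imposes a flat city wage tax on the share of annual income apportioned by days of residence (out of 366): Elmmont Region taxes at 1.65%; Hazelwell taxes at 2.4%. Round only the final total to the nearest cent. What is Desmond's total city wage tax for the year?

Elmmont Region, January 1 – March 9, 2012: 69 days → £187,000 × 1.65% × 69/366 = £581.6926
Hazelwell, March 10 – December 31, 2012: 297 days → £187,000 × 2.4% × 297/366 = £3,641.9016
Total = £4,223.5943

£4,223.59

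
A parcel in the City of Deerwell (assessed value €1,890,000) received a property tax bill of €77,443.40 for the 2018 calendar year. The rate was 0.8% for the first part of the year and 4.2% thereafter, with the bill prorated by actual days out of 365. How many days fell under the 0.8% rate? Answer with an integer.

11 days

Let d = days at the first rate; then 365 − d days at the second rate.
€1,890,000 × [0.8%·d + 4.2%·(365−d)] / 365 = €77,443.40
Solving gives d = 11, so the new rate took effect on January 12, 2018.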